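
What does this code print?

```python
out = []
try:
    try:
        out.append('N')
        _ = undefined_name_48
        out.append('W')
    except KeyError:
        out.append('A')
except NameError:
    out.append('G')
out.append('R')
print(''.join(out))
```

Execution trace: 'N' (try body) → 'G' (outer except NameError) → 'R' (after the try/except). Output: NGR

Answer: NGR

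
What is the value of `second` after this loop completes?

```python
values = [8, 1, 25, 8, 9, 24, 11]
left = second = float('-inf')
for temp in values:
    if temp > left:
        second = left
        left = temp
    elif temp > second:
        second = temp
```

Second largest (with repeats) in [8, 1, 25, 8, 9, 24, 11]
`second` takes the values: -inf → 1 → 8 → 9 → 24

Answer: 24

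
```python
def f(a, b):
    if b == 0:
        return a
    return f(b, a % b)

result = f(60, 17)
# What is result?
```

f(60, 17) -> f(17, 9) -> f(9, 8) -> f(8, 1) -> f(1, 0) -> 1

Answer: 1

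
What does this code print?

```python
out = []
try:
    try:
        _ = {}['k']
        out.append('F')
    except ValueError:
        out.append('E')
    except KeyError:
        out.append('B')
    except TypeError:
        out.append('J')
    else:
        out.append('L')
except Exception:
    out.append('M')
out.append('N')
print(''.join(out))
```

Execution trace: 'B' (inner except KeyError) → 'N' (after the try/except). Output: BN

Answer: BN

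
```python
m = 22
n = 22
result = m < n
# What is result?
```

Trace:
`m = 22` → m = 22
`n = 22` → n = 22
`result = m < n` → result = False
So result = False

Answer: False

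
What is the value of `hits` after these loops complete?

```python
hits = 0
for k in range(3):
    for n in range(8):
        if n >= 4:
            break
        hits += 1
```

Inner breaks at 4, outer runs 3 times
`hits` takes the values: 0 → 1 → 2 → 3 → 4 → 5 → 6 → 7 → 8 → 9 → 10 → 11 → 12

Answer: 12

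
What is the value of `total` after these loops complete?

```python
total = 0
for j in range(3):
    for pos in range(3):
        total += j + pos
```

Sum of all j+pos for j,pos in 3x3
`total` takes the values: 0 → 1 → 3 → 4 → 6 → 9 → 11 → 14 → 18

Answer: 18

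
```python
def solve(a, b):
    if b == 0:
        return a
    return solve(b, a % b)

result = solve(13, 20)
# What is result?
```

solve(13, 20) -> solve(20, 13) -> solve(13, 7) -> solve(7, 6) -> solve(6, 1) -> solve(1, 0) -> 1

Answer: 1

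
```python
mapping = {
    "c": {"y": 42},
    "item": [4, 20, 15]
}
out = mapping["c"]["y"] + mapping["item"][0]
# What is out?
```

Trace:
`mapping = { ...` → mapping = {'c': {'y': 42}, 'item': [4, 20, 15]}
`out = mapping["c"]["y"] + mapping["item"][0]` → out = 46
So out = 46

Answer: 46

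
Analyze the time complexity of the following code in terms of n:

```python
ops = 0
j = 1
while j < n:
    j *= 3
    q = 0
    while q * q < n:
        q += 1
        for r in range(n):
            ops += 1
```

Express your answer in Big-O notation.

Each loop level contributes: log n × √n × n. Multiplying the contributions gives O(n√n log n).

Answer: O(n√n log n)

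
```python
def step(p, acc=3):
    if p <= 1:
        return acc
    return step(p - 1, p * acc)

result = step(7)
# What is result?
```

Accumulator trace (n, acc): (7, 3) -> (6, 21) -> (5, 126) -> (4, 630) -> (3, 2520) -> (2, 7560) -> (1, 15120) -> return 15120

Answer: 15120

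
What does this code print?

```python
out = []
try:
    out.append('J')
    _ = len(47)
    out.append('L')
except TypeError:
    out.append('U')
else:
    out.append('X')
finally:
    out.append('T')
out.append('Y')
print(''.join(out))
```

Execution trace: 'J' (try body) → 'U' (except TypeError) → 'T' (finally) → 'Y' (after the try/except). Output: JUTY

Answer: JUTY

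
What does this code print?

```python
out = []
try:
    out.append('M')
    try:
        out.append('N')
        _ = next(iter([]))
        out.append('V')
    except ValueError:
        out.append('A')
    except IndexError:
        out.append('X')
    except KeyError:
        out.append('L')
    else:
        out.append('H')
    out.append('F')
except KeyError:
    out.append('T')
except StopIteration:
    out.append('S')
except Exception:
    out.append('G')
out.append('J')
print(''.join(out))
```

Execution trace: 'M' (try body) → 'N' (inner try body) → 'S' (except StopIteration) → 'J' (after the try/except). Output: MNSJ

Answer: MNSJ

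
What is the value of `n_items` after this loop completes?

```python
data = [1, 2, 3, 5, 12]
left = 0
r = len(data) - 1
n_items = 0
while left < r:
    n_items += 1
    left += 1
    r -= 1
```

Iterations until pointers meet (list length 5)
`n_items` takes the values: 0 → 1 → 2

Answer: 2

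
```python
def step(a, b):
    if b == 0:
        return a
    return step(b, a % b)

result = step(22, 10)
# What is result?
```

step(22, 10) -> step(10, 2) -> step(2, 0) -> 2

Answer: 2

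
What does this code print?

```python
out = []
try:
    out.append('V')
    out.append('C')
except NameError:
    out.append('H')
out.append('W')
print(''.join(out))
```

Execution trace: 'V' (try body) → 'C' (try body, no exception) → 'W' (after the try/except). Output: VCW

Answer: VCW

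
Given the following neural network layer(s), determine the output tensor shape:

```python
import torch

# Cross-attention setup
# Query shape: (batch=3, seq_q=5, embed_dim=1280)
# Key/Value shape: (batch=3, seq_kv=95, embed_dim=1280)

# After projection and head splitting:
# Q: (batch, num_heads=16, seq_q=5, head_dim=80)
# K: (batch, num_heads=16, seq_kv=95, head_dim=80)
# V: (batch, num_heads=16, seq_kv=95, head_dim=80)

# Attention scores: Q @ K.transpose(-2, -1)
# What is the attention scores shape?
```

Input: (3, 5, 1280) -> Output: (3, 16, 5, 95)

Answer: (3, 16, 5, 95)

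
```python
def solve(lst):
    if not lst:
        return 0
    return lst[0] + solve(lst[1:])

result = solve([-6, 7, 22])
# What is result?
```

(-6) + 7 + 22 + 0 = 23

Answer: 23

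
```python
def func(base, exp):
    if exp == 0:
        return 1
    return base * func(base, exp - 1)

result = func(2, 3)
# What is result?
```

func(2, 3) = 2 * 2 * 2 = 8

Answer: 8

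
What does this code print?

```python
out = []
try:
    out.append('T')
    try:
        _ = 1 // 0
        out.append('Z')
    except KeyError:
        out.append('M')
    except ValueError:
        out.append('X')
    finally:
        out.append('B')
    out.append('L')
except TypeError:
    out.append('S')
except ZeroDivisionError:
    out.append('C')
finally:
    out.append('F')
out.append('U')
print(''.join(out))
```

Execution trace: 'T' (try body) → 'B' (inner finally) → 'C' (except ZeroDivisionError) → 'F' (finally) → 'U' (after the try/except). Output: TBCFU

Answer: TBCFU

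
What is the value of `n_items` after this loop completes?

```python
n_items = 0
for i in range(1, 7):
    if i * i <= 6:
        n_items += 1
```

Count numbers where i² ≤ 6
`n_items` takes the values: 0 → 1 → 2

Answer: 2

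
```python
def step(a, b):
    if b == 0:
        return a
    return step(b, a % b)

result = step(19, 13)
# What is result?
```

step(19, 13) -> step(13, 6) -> step(6, 1) -> step(1, 0) -> 1

Answer: 1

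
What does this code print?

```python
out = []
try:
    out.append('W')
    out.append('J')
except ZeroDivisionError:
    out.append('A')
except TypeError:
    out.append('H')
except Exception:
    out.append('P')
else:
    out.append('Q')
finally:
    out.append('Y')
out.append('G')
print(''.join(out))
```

Execution trace: 'W' (try body) → 'J' (try body, no exception) → 'Q' (else) → 'Y' (finally) → 'G' (after the try/except). Output: WJQYG

Answer: WJQYG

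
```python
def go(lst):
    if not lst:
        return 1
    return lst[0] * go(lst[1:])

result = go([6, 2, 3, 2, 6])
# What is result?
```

Product over [6, 2, 3, 2, 6] = 6 * 2 * 3 * 2 * 6 = 432

Answer: 432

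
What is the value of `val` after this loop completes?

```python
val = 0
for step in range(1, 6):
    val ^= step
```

XOR of 1 to 5
`val` takes the values: 0 → 1 → 3 → 0 → 4 → 1

Answer: 1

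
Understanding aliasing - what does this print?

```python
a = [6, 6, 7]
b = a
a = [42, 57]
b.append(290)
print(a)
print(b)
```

Key concept: rebinding vs mutation: a is rebound to a new list, b still points at the original.
Step by step:
`a = [6, 6, 7]` → a = [6, 6, 7]
`b = a` → b = [6, 6, 7] (same object as a)
`a = [42, 57]` → a = [42, 57]
`b.append(290)` → b = [6, 6, 7, 290]
`print(a)` → prints [42, 57]
`print(b)` → prints [6, 6, 7, 290]

Answer:
[42, 57]
[6, 6, 7, 290]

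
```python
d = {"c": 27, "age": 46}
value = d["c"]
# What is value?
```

Trace:
`d = {"c": 27, "age": 46}` → d = {'c': 27, 'age': 46}
`value = d["c"]` → value = 27
So value = 27

Answer: 27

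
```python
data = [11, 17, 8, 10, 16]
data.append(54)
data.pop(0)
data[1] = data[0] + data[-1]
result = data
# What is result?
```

Trace:
`data = [11, 17, 8, 10, 16]` → data = [11, 17, 8, 10, 16]
`data.append(54)` → data = [11, 17, 8, 10, 16, 54]
`data.pop(0)` → data = [17, 8, 10, 16, 54]
`data[1] = data[0] + data[-1]` → data = [17, 71, 10, 16, 54]
`result = data` → result = [17, 71, 10, 16, 54]
So result = [17, 71, 10, 16, 54]

Answer: [17, 71, 10, 16, 54]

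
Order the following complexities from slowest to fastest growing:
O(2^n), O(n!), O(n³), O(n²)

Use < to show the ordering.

Ordered by growth rate: O(n²) < O(n³) < O(2^n) < O(n!)

Answer: O(n²) < O(n³) < O(2^n) < O(n!)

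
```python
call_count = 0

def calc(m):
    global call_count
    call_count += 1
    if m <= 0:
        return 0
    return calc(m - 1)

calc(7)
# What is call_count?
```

Linear recursion stepping by 1: 8 calls from m=7 down to ≤0.

Answer: 8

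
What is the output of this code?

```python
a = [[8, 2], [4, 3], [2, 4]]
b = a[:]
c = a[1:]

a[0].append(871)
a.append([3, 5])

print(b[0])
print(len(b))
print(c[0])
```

Key concept: slice with nested mutation.
Step by step:
`a = [[8, 2], [4, 3], [2, 4]]` → a = [[8, 2], [4, 3], [2, 4]]
`b = a[:]` → b = [[8, 2], [4, 3], [2, 4]]
`c = a[1:]` → c = [[4, 3], [2, 4]]
`a[0].append(871)` → a = [[8, 2, 871], [4, 3], [2, 4]]; b = [[8, 2, 871], [4, 3], [2, 4]]
`a.append([3, 5])` → a = [[8, 2, 871], [4, 3], [2, 4], [3, 5]]
`print(b[0])` → prints [8, 2, 871]
`print(len(b))` → prints 3
`print(c[0])` → prints [4, 3]

Answer:
[8, 2, 871]
3
[4, 3]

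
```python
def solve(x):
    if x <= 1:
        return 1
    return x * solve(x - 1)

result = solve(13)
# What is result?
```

solve(13) = 13 * 12 * 11 * 10 * 9 * 8 * 7 * 6 * 5 * 4 * 3 * 2 * 1 = 6227020800

Answer: 6227020800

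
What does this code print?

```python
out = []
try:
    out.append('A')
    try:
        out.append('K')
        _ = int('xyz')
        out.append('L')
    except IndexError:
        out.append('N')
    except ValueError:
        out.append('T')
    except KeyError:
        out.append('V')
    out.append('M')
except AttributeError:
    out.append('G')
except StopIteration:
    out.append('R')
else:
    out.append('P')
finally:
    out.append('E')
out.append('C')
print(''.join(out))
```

Execution trace: 'A' (try body) → 'K' (inner try body) → 'T' (inner except ValueError) → 'M' (try body, no exception) → 'P' (else) → 'E' (finally) → 'C' (after the try/except). Output: AKTMPEC

Answer: AKTMPEC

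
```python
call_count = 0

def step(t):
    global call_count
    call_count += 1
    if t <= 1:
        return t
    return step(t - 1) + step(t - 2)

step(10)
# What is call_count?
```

Calls(t) = 1 + Calls(t-1) + Calls(t-2); Calls(0)=Calls(1)=1. For t=10 this gives 177.

Answer: 177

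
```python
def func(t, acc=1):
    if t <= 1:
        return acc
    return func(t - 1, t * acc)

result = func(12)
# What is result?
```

Accumulator trace (n, acc): (12, 1) -> (11, 12) -> (10, 132) -> (9, 1320) -> (8, 11880) -> (7, 95040) -> (6, 665280) -> (5, 3991680) -> (4, 19958400) -> (3, 79833600) -> (2, 239500800) -> (1, 479001600) -> return 479001600

Answer: 479001600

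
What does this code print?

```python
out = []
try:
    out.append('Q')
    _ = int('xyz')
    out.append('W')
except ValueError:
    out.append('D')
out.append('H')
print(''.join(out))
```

Execution trace: 'Q' (try body) → 'D' (except ValueError) → 'H' (after the try/except). Output: QDH

Answer: QDH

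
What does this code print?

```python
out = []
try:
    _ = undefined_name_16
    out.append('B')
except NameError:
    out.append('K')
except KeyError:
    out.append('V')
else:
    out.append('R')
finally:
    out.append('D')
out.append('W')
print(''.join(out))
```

Execution trace: 'K' (except NameError) → 'D' (finally) → 'W' (after the try/except). Output: KDW

Answer: KDW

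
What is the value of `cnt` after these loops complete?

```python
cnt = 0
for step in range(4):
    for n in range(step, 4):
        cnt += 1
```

Upper triangle: 4 + 3 + ... + 1
`cnt` takes the values: 0 → 1 → 2 → 3 → 4 → 5 → 6 → 7 → 8 → 9 → 10

Answer: 10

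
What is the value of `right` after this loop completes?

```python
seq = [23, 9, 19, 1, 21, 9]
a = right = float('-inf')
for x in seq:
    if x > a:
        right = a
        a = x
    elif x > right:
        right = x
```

Second largest (with repeats) in [23, 9, 19, 1, 21, 9]
`right` takes the values: -inf → 9 → 19 → 21

Answer: 21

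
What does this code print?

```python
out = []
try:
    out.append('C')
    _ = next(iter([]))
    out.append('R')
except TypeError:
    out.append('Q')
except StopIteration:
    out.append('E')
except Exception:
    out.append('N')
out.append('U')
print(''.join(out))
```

Execution trace: 'C' (try body) → 'E' (except StopIteration) → 'U' (after the try/except). Output: CEU

Answer: CEU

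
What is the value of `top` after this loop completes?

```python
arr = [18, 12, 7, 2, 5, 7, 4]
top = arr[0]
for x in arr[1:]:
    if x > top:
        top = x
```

Maximum of [18, 12, 7, 2, 5, 7, 4]
`top` takes the values: 18

Answer: 18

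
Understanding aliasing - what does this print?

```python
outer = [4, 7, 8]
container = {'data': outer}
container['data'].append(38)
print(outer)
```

Key concept: dict holds reference to list.
Step by step:
`outer = [4, 7, 8]` → outer = [4, 7, 8]
`container = {'data': outer}` → container = {'data': [4, 7, 8]}
`container['data'].append(38)` → outer = [4, 7, 8, 38]; container = {'data': [4, 7, 8, 38]}
`print(outer)` → prints [4, 7, 8, 38]

Answer: [4, 7, 8, 38]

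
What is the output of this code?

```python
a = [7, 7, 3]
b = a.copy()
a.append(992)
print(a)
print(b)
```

Key concept: list.copy() creates independent copy.
Step by step:
`a = [7, 7, 3]` → a = [7, 7, 3]
`b = a.copy()` → b = [7, 7, 3]
`a.append(992)` → a = [7, 7, 3, 992]
`print(a)` → prints [7, 7, 3, 992]
`print(b)` → prints [7, 7, 3]

Answer:
[7, 7, 3, 992]
[7, 7, 3]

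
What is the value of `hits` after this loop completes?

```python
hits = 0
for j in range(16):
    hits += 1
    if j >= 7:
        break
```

Loop breaks when j reaches 7, hits is 8
`hits` takes the values: 0 → 1 → 2 → 3 → 4 → 5 → 6 → 7 → 8

Answer: 8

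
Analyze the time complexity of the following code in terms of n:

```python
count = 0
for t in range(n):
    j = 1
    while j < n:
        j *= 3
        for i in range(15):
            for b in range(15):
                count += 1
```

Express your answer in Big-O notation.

Each loop level contributes: n × log n × 1 × 1. Multiplying the contributions gives O(n log n).

Answer: O(n log n)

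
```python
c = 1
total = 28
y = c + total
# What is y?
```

Trace:
`c = 1` → c = 1
`total = 28` → total = 28
`y = c + total` → y = 29
So y = 29

Answer: 29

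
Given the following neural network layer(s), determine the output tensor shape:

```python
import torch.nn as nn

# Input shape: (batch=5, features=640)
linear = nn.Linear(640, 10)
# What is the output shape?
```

Input: (5, 640) -> Output: (5, 10)

Answer: (5, 10)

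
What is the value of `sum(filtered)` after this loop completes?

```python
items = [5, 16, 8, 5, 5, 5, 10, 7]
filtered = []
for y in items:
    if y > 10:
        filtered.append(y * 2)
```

Sum of doubled values > 10
`filtered` takes the values: [] → [32]
So `sum(filtered)` = 32

Answer: 32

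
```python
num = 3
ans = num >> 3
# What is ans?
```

Trace:
`num = 3` → num = 3
`ans = num >> 3` → ans = 0
So ans = 0

Answer: 0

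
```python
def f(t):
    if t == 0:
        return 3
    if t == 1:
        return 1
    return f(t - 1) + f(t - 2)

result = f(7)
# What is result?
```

Build up from base cases: f(0)=3, f(1)=1, f(2)=4, f(3)=5, f(4)=9, f(5)=14, f(6)=23, ..., f(7)=37

Answer: 37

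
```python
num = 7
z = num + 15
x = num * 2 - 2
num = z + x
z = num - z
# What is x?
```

Trace:
`num = 7` → num = 7
`z = num + 15` → z = 22
`x = num * 2 - 2` → x = 12
`num = z + x` → num = 34
`z = num - z` → z = 12
So x = 12

Answer: 12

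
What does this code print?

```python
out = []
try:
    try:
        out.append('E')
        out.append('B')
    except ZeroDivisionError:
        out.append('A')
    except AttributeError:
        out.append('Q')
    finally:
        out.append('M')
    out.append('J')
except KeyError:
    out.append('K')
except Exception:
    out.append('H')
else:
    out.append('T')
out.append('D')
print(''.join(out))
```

Execution trace: 'E' (inner try body) → 'B' (inner try body, no exception) → 'M' (inner finally) → 'J' (try body, no exception) → 'T' (else) → 'D' (after the try/except). Output: EBMJTD

Answer: EBMJTD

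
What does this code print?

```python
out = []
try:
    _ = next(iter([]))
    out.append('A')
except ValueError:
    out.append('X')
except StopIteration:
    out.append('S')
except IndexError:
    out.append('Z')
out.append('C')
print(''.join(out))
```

Execution trace: 'S' (except StopIteration) → 'C' (after the try/except). Output: SC

Answer: SC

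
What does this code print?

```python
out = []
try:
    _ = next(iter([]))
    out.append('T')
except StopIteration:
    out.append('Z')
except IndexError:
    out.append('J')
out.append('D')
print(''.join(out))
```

Execution trace: 'Z' (except StopIteration) → 'D' (after the try/except). Output: ZD

Answer: ZD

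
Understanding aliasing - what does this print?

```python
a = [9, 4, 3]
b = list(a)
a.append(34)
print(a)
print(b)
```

Key concept: list() constructor creates copy.
Step by step:
`a = [9, 4, 3]` → a = [9, 4, 3]
`b = list(a)` → b = [9, 4, 3]
`a.append(34)` → a = [9, 4, 3, 34]
`print(a)` → prints [9, 4, 3, 34]
`print(b)` → prints [9, 4, 3]

Answer:
[9, 4, 3, 34]
[9, 4, 3]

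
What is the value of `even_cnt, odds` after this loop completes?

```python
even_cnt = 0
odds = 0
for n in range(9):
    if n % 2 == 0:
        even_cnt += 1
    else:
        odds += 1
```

Count evens and odds in range(9)
`even_cnt, odds` takes the values: (0, 0) → (1, 0) → (1, 1) → (2, 1) → (2, 2) → (3, 2) → (3, 3) → (4, 3) → (4, 4) → (5, 4)

Answer: 5, 4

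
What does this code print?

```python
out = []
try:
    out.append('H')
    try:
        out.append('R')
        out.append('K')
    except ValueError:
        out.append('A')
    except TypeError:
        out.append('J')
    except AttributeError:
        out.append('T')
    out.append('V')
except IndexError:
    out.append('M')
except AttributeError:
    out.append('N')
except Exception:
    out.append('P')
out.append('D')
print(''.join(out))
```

Execution trace: 'H' (try body) → 'R' (inner try body) → 'K' (inner try body, no exception) → 'V' (try body, no exception) → 'D' (after the try/except). Output: HRKVD

Answer: HRKVD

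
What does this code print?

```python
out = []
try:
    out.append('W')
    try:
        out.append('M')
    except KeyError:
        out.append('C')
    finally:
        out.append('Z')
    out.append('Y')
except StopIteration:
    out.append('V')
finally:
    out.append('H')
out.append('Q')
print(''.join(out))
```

Execution trace: 'W' (try body) → 'M' (inner try body, no exception) → 'Z' (inner finally) → 'Y' (try body, no exception) → 'H' (finally) → 'Q' (after the try/except). Output: WMZYHQ

Answer: WMZYHQ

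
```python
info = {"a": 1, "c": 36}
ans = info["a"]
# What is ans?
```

Trace:
`info = {"a": 1, "c": 36}` → info = {'a': 1, 'c': 36}
`ans = info["a"]` → ans = 1
So ans = 1

Answer: 1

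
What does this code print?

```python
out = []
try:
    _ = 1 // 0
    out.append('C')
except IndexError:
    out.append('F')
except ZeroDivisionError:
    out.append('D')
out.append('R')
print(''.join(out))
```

Execution trace: 'D' (except ZeroDivisionError) → 'R' (after the try/except). Output: DR

Answer: DR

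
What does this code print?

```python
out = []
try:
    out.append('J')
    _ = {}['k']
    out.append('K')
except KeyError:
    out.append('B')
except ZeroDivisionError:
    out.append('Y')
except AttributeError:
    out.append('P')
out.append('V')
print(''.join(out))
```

Execution trace: 'J' (try body) → 'B' (except KeyError) → 'V' (after the try/except). Output: JBV

Answer: JBV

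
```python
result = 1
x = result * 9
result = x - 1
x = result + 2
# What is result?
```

Trace:
`result = 1` → result = 1
`x = result * 9` → x = 9
`result = x - 1` → result = 8
`x = result + 2` → x = 10
So result = 8

Answer: 8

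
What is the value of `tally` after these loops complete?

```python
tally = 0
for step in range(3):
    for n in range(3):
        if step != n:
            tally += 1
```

3² - 3 (exclude diagonal)
`tally` takes the values: 0 → 1 → 2 → 3 → 4 → 5 → 6

Answer: 6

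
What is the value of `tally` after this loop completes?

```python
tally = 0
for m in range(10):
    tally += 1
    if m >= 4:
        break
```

Loop breaks when m reaches 4, tally is 5
`tally` takes the values: 0 → 1 → 2 → 3 → 4 → 5

Answer: 5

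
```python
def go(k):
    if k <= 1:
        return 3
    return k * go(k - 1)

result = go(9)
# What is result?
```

go(9) = 9 * 8 * 7 * 6 * 5 * 4 * 3 * 2 * 3 = 1088640

Answer: 1088640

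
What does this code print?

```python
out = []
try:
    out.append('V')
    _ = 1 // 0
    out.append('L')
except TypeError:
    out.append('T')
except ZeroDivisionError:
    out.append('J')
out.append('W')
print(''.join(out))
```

Execution trace: 'V' (try body) → 'J' (except ZeroDivisionError) → 'W' (after the try/except). Output: VJW

Answer: VJW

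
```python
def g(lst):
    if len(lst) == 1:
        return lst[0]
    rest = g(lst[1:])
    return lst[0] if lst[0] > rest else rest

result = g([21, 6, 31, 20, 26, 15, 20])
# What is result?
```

Recursive max over [21, 6, 31, 20, 26, 15, 20] = 31

Answer: 31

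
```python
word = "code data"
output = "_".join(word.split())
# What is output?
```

Trace:
`word = "code data"` → word = 'code data'
`output = "_".join(word.split())` → output = 'code_data'
So output = 'code_data'

Answer: 'code_data'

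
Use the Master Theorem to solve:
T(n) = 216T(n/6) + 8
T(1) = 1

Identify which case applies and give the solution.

a=216, b=6, f(n)=8. log_6(216) = 3. Since c=0 < 3, Case 1 applies: T(n) = Θ(n^log_b(a)) = O(n^3).

Answer: O(n^3) - Case 1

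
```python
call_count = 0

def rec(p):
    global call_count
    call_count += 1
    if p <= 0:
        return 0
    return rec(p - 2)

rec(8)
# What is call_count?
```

Linear recursion stepping by 2: 5 calls from p=8 down to ≤0.

Answer: 5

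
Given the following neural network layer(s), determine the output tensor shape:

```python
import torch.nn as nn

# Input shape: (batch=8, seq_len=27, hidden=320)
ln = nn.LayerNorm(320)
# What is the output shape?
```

Input: (8, 27, 320) -> Output: (8, 27, 320)

Answer: (8, 27, 320)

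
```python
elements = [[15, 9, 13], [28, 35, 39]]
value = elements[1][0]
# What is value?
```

Trace:
`elements = [[15, 9, 13], [28, 35, 39]]` → elements = [[15, 9, 13], [28, 35, 39]]
`value = elements[1][0]` → value = 28
So value = 28

Answer: 28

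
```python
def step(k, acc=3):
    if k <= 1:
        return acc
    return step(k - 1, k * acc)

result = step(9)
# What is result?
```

Accumulator trace (n, acc): (9, 3) -> (8, 27) -> (7, 216) -> (6, 1512) -> (5, 9072) -> (4, 45360) -> (3, 181440) -> (2, 544320) -> (1, 1088640) -> return 1088640

Answer: 1088640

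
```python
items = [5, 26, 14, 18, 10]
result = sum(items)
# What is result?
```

Trace:
`items = [5, 26, 14, 18, 10]` → items = [5, 26, 14, 18, 10]
`result = sum(items)` → result = 73
So result = 73

Answer: 73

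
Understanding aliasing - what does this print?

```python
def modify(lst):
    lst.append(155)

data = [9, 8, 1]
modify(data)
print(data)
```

Key concept: function modifies passed list.
Step by step:
`data = [9, 8, 1]` → data = [9, 8, 1]
`modify(data)` → data = [9, 8, 1, 155]
`print(data)` → prints [9, 8, 1, 155]

Answer: [9, 8, 1, 155]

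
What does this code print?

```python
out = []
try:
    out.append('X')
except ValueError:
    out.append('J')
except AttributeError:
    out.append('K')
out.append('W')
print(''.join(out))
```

Execution trace: 'X' (try body, no exception) → 'W' (after the try/except). Output: XW

Answer: XW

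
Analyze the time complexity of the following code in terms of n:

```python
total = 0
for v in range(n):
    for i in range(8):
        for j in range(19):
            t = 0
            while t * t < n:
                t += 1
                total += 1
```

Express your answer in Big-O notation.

Each loop level contributes: n × 1 × 1 × √n. Multiplying the contributions gives O(n√n).

Answer: O(n√n)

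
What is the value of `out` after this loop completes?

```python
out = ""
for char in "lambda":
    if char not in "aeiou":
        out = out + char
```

Remove vowels from 'lambda'
`out` takes the values: "" → "l" → "lm" → "lmb" → "lmbd"

Answer: "lmbd"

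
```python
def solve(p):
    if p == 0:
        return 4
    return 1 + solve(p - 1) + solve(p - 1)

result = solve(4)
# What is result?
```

solve(p) = 1 + 2·solve(p-1), solve(0)=4. Closed form: (4+1)·2^4 - 1 = 79.

Answer: 79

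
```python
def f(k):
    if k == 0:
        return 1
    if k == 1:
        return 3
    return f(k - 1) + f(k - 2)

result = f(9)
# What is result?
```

Build up from base cases: f(0)=1, f(1)=3, f(2)=4, f(3)=7, f(4)=11, f(5)=18, f(6)=29, ..., f(9)=123

Answer: 123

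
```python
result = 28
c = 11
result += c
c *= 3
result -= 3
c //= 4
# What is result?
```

Trace:
`result = 28` → result = 28
`c = 11` → c = 11
`result += c` → result = 39
`c *= 3` → c = 33
`result -= 3` → result = 36
`c //= 4` → c = 8
So result = 36

Answer: 36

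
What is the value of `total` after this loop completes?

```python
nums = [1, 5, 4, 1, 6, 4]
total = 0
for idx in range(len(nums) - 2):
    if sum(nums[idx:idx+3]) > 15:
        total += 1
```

Count windows with sum > 15
`total` takes the values: 0

Answer: 0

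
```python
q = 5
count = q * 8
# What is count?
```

Trace:
`q = 5` → q = 5
`count = q * 8` → count = 40
So count = 40

Answer: 40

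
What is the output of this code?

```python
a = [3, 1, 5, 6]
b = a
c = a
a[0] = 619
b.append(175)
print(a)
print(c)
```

Key concept: multiple aliases.
Step by step:
`a = [3, 1, 5, 6]` → a = [3, 1, 5, 6]
`b = a` → b = [3, 1, 5, 6] (same object as a)
`c = a` → c = [3, 1, 5, 6] (same object as a, b)
`a[0] = 619` → a = [619, 1, 5, 6] (same object as b, c); b = [619, 1, 5, 6] (same object as a, c); c = [619, 1, 5, 6] (same object as a, b)
`b.append(175)` → a = [619, 1, 5, 6, 175] (same object as b, c); b = [619, 1, 5, 6, 175] (same object as a, c); c = [619, 1, 5, 6, 175] (same object as a, b)
`print(a)` → prints [619, 1, 5, 6, 175]
`print(c)` → prints [619, 1, 5, 6, 175]

Answer:
[619, 1, 5, 6, 175]
[619, 1, 5, 6, 175]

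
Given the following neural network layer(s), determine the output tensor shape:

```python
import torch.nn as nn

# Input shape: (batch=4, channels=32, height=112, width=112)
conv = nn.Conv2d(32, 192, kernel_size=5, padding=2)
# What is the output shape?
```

Input: (4, 32, 112, 112) -> Output: (4, 192, 112, 112)

Answer: (4, 192, 112, 112)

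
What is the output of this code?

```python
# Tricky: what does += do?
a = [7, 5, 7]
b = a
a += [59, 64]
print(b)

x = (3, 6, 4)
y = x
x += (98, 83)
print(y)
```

Key concept: += behavior differs for mutable vs immutable.
Step by step:
`a = [7, 5, 7]` → a = [7, 5, 7]
`b = a` → b = [7, 5, 7] (same object as a)
`a += [59, 64]` → a = [7, 5, 7, 59, 64] (same object as b); b = [7, 5, 7, 59, 64] (same object as a)
`print(b)` → prints [7, 5, 7, 59, 64]
`x = (3, 6, 4)` → x = (3, 6, 4)
`y = x` → y = (3, 6, 4)
`x += (98, 83)` → x = (3, 6, 4, 98, 83)
`print(y)` → prints (3, 6, 4)

Answer:
[7, 5, 7, 59, 64]
(3, 6, 4)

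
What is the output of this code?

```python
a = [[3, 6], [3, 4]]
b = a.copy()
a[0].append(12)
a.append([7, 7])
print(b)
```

Key concept: shallow copy with nested lists.
Step by step:
`a = [[3, 6], [3, 4]]` → a = [[3, 6], [3, 4]]
`b = a.copy()` → b = [[3, 6], [3, 4]]
`a[0].append(12)` → a = [[3, 6, 12], [3, 4]]; b = [[3, 6, 12], [3, 4]]
`a.append([7, 7])` → a = [[3, 6, 12], [3, 4], [7, 7]]
`print(b)` → prints [[3, 6, 12], [3, 4]]

Answer: [[3, 6, 12], [3, 4]]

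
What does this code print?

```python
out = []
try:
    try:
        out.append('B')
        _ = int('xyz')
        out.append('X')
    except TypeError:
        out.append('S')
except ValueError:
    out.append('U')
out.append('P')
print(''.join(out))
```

Execution trace: 'B' (try body) → 'U' (outer except ValueError) → 'P' (after the try/except). Output: BUP

Answer: BUP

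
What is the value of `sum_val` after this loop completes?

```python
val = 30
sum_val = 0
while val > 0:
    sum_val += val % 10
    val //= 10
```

Sum digits of 30
`sum_val` takes the values: 0 → 3

Answer: 3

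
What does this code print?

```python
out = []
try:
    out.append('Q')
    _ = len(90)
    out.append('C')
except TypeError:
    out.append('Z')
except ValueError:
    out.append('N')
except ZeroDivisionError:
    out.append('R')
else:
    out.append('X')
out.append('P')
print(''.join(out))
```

Execution trace: 'Q' (try body) → 'Z' (except TypeError) → 'P' (after the try/except). Output: QZP

Answer: QZP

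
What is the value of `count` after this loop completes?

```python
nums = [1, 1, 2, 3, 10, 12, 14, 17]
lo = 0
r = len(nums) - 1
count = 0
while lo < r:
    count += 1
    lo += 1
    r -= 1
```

Iterations until pointers meet (list length 8)
`count` takes the values: 0 → 1 → 2 → 3 → 4

Answer: 4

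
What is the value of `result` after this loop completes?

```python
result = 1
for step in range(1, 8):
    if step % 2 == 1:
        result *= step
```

Product of odd numbers 1 to 7
`result` takes the values: 1 → 3 → 15 → 105

Answer: 105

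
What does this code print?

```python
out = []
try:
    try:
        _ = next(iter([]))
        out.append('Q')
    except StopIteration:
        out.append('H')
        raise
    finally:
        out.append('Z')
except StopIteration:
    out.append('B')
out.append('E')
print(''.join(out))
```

Execution trace: 'H' (inner except StopIteration) → 'Z' (inner finally) → 'B' (outer except StopIteration) → 'E' (after the try/except). Output: HZBE

Answer: HZBE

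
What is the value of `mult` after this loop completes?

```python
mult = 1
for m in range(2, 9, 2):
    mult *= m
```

Product of even numbers 2 to 8
`mult` takes the values: 1 → 2 → 8 → 48 → 384

Answer: 384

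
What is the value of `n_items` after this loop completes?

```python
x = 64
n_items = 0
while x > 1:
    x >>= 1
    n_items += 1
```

Count right shifts until 1
`n_items` takes the values: 0 → 1 → 2 → 3 → 4 → 5 → 6

Answer: 6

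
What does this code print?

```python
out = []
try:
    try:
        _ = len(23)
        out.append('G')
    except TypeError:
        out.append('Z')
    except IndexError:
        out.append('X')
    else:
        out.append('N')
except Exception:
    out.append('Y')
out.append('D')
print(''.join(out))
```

Execution trace: 'Z' (inner except TypeError) → 'D' (after the try/except). Output: ZD

Answer: ZD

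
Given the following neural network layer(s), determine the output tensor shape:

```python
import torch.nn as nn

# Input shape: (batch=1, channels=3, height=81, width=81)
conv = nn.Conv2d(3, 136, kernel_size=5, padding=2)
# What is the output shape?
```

Input: (1, 3, 81, 81) -> Output: (1, 136, 81, 81)

Answer: (1, 136, 81, 81)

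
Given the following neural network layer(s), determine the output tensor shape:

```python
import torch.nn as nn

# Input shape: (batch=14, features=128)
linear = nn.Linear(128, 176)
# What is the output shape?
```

Input: (14, 128) -> Output: (14, 176)

Answer: (14, 176)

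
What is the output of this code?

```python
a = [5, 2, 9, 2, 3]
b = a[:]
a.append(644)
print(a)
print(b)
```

Key concept: slice [:] creates copy.
Step by step:
`a = [5, 2, 9, 2, 3]` → a = [5, 2, 9, 2, 3]
`b = a[:]` → b = [5, 2, 9, 2, 3]
`a.append(644)` → a = [5, 2, 9, 2, 3, 644]
`print(a)` → prints [5, 2, 9, 2, 3, 644]
`print(b)` → prints [5, 2, 9, 2, 3]

Answer:
[5, 2, 9, 2, 3, 644]
[5, 2, 9, 2, 3]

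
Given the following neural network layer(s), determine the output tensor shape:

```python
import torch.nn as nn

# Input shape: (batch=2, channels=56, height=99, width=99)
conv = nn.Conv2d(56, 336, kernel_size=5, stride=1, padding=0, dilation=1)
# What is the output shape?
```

Input: (2, 56, 99, 99) -> Output: (2, 336, 95, 95)

Answer: (2, 336, 95, 95)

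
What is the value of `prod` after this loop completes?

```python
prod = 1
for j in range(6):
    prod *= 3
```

3^6 = 729
`prod` takes the values: 1 → 3 → 9 → 27 → 81 → 243 → 729

Answer: 729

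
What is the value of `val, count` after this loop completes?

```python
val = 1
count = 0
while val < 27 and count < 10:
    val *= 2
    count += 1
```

Double until >= 27 or 10 iterations
`val, count` takes the values: (1, 0) → (2, 0) → (2, 1) → (4, 1) → (4, 2) → (8, 2) → (8, 3) → (16, 3) → (16, 4) → (32, 4) → (32, 5)

Answer: 32, 5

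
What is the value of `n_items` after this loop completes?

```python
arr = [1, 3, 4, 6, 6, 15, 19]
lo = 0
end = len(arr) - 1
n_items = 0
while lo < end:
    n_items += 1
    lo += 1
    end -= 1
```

Iterations until pointers meet (list length 7)
`n_items` takes the values: 0 → 1 → 2 → 3

Answer: 3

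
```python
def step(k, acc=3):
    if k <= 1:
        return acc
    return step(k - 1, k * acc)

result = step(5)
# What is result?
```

Accumulator trace (n, acc): (5, 3) -> (4, 15) -> (3, 60) -> (2, 180) -> (1, 360) -> return 360

Answer: 360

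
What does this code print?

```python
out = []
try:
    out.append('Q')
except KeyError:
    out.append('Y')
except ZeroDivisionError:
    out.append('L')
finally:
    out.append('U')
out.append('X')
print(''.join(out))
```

Execution trace: 'Q' (try body, no exception) → 'U' (finally) → 'X' (after the try/except). Output: QUX

Answer: QUX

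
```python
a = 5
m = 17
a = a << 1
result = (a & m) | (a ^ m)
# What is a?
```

Trace:
`a = 5` → a = 5
`m = 17` → m = 17
`a = a << 1` → a = 10
`result = (a & m) | (a ^ m)` → result = 27
So a = 10

Answer: 10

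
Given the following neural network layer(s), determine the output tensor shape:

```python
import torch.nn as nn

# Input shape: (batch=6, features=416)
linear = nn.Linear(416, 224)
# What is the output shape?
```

Input: (6, 416) -> Output: (6, 224)

Answer: (6, 224)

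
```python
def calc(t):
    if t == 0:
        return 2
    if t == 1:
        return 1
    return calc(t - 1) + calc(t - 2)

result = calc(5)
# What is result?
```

Build up from base cases: calc(0)=2, calc(1)=1, calc(2)=3, calc(3)=4, calc(4)=7, calc(5)=11

Answer: 11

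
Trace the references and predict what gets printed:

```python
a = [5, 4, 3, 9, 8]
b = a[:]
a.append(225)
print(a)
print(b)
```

Key concept: slice [:] creates copy.
Step by step:
`a = [5, 4, 3, 9, 8]` → a = [5, 4, 3, 9, 8]
`b = a[:]` → b = [5, 4, 3, 9, 8]
`a.append(225)` → a = [5, 4, 3, 9, 8, 225]
`print(a)` → prints [5, 4, 3, 9, 8, 225]
`print(b)` → prints [5, 4, 3, 9, 8]

Answer:
[5, 4, 3, 9, 8, 225]
[5, 4, 3, 9, 8]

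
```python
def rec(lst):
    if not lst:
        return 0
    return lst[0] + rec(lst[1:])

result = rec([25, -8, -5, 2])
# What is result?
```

25 + (-8) + (-5) + 2 + 0 = 14

Answer: 14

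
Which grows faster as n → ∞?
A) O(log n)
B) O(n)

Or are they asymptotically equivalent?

O(log n) vs O(n): Higher order terms dominate.

Answer: B) O(n) grows faster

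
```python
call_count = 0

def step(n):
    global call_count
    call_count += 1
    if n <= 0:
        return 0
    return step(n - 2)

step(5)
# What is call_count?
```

Linear recursion stepping by 2: 4 calls from n=5 down to ≤0.

Answer: 4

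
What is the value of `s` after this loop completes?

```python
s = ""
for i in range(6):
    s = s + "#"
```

Repeat '#' 6 times
`s` takes the values: "" → "#" → "##" → "###" → "####" → "#####" → "######"

Answer: "######"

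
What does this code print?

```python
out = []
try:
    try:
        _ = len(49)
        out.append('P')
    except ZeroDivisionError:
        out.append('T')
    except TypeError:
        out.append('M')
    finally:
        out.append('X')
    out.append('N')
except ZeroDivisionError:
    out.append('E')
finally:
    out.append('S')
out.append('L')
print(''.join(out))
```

Execution trace: 'M' (inner except TypeError) → 'X' (inner finally) → 'N' (try body, no exception) → 'S' (finally) → 'L' (after the try/except). Output: MXNSL

Answer: MXNSL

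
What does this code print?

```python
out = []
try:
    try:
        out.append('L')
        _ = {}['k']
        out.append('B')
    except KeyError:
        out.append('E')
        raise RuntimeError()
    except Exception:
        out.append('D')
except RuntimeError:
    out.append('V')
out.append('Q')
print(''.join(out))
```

Execution trace: 'L' (inner try body) → 'E' (inner except KeyError) → 'V' (outer except RuntimeError) → 'Q' (after the try/except). Output: LEVQ

Answer: LEVQ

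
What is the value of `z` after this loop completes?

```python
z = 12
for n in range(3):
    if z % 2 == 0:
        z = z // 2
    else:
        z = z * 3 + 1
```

Collatz-style transformation from 12
`z` takes the values: 12 → 6 → 3 → 10

Answer: 10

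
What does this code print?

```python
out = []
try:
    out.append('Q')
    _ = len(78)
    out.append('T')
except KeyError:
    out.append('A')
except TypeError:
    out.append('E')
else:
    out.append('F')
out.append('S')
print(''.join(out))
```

Execution trace: 'Q' (try body) → 'E' (except TypeError) → 'S' (after the try/except). Output: QES

Answer: QES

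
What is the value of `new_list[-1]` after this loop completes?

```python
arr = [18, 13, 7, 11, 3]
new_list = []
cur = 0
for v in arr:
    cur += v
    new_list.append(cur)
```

Cumulative sum ends at 52
`new_list` takes the values: [] → [18] → [18, 31] → [18, 31, 38] → [18, 31, 38, 49] → [18, 31, 38, 49, 52]
So `new_list[-1]` = 52

Answer: 52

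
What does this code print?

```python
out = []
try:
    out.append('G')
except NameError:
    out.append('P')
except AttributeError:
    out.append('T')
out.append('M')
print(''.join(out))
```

Execution trace: 'G' (try body, no exception) → 'M' (after the try/except). Output: GM

Answer: GM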